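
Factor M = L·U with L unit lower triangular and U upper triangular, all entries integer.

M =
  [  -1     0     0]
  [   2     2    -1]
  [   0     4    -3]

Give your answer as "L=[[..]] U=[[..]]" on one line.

L=[[1,0,0],[-2,1,0],[0,2,1]] U=[[-1,0,0],[0,2,-1],[0,0,-1]]

  R1 -= -2·R0 → [0,2,-1]
  R2 -= 0·R0 → [0,4,-3]
  R2 -= 2·R1 → [0,0,-1]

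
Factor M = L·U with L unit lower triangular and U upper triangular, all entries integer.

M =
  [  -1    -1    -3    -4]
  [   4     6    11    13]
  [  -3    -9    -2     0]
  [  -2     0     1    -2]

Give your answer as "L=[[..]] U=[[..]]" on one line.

L=[[1,0,0,0],[-4,1,0,0],[3,-3,1,0],[2,1,2,1]] U=[[-1,-1,-3,-4],[0,2,-1,-3],[0,0,4,3],[0,0,0,3]]

  r1 -= -4·r0 → [0,2,-1,-3]
  r2 -= 3·r0 → [0,-6,7,12]
  r3 -= 2·r0 → [0,2,7,6]
  r2 -= -3·r1 → [0,0,4,3]
  r3 -= 1·r1 → [0,0,8,9]
  r3 -= 2·r2 → [0,0,0,3]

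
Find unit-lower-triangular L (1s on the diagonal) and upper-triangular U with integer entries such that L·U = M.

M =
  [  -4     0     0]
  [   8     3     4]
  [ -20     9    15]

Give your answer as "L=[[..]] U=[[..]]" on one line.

  row1 -= -2·row0 → [0,3,4]
  row2 -= 5·row0 → [0,9,15]
  row2 -= 3·row1 → [0,0,3]

L=[[1,0,0],[-2,1,0],[5,3,1]] U=[[-4,0,0],[0,3,4],[0,0,3]]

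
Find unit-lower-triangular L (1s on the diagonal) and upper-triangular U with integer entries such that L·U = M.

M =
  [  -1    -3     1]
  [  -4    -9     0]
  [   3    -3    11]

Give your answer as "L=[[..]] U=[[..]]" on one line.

L=[[1,0,0],[4,1,0],[-3,-4,1]] U=[[-1,-3,1],[0,3,-4],[0,0,-2]]

  row1 -= 4·row0 → [0,3,-4]
  row2 -= -3·row0 → [0,-12,14]
  row2 -= -4·row1 → [0,0,-2]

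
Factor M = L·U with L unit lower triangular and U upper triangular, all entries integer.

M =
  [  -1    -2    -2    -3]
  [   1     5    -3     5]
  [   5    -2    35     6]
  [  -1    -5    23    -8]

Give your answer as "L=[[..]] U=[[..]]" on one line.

L=[[1,0,0,0],[-1,1,0,0],[-5,-4,1,0],[1,-1,4,1]] U=[[-1,-2,-2,-3],[0,3,-5,2],[0,0,5,-1],[0,0,0,1]]

  r1 -= -1·r0 → [0,3,-5,2]
  r2 -= -5·r0 → [0,-12,25,-9]
  r3 -= 1·r0 → [0,-3,25,-5]
  r2 -= -4·r1 → [0,0,5,-1]
  r3 -= -1·r1 → [0,0,20,-3]
  r3 -= 4·r2 → [0,0,0,1]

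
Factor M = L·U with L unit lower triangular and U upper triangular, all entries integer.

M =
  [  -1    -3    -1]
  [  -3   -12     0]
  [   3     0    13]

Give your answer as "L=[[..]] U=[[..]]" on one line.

  R1 -= 3·R0 → [0,-3,3]
  R2 -= -3·R0 → [0,-9,10]
  R2 -= 3·R1 → [0,0,1]

L=[[1,0,0],[3,1,0],[-3,3,1]] U=[[-1,-3,-1],[0,-3,3],[0,0,1]]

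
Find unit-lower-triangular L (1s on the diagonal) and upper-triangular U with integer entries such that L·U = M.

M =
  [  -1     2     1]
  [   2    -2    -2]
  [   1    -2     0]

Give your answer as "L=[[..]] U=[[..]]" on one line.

L=[[1,0,0],[-2,1,0],[-1,0,1]] U=[[-1,2,1],[0,2,0],[0,0,1]]

  row1 -= -2·row0 → [0,2,0]
  row2 -= -1·row0 → [0,0,1]
  row2 -= 0·row1 → [0,0,1]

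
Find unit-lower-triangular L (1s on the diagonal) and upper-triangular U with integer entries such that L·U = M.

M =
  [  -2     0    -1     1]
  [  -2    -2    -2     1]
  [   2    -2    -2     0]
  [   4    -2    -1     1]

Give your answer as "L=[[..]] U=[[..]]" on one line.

  R1 -= 1·R0 → [0,-2,-1,0]
  R2 -= -1·R0 → [0,-2,-3,1]
  R3 -= -2·R0 → [0,-2,-3,3]
  R2 -= 1·R1 → [0,0,-2,1]
  R3 -= 1·R1 → [0,0,-2,3]
  R3 -= 1·R2 → [0,0,0,2]

L=[[1,0,0,0],[1,1,0,0],[-1,1,1,0],[-2,1,1,1]] U=[[-2,0,-1,1],[0,-2,-1,0],[0,0,-2,1],[0,0,0,2]]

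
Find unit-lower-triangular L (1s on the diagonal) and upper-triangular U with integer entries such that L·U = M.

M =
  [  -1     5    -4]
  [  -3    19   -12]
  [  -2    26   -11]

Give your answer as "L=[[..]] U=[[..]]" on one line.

  r1 -= 3·r0 → [0,4,0]
  r2 -= 2·r0 → [0,16,-3]
  r2 -= 4·r1 → [0,0,-3]

L=[[1,0,0],[3,1,0],[2,4,1]] U=[[-1,5,-4],[0,4,0],[0,0,-3]]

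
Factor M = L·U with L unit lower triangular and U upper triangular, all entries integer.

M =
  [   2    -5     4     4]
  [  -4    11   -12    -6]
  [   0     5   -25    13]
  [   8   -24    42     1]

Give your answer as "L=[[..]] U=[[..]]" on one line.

L=[[1,0,0,0],[-2,1,0,0],[0,5,1,0],[4,-4,-2,1]] U=[[2,-5,4,4],[0,1,-4,2],[0,0,-5,3],[0,0,0,-1]]

  R1 -= -2·R0 → [0,1,-4,2]
  R2 -= 0·R0 → [0,5,-25,13]
  R3 -= 4·R0 → [0,-4,26,-15]
  R2 -= 5·R1 → [0,0,-5,3]
  R3 -= -4·R1 → [0,0,10,-7]
  R3 -= -2·R2 → [0,0,0,-1]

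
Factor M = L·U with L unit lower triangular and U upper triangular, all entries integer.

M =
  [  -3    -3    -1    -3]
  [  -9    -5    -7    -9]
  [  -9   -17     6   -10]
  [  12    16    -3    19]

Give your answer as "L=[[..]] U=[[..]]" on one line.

  R1 -= 3·R0 → [0,4,-4,0]
  R2 -= 3·R0 → [0,-8,9,-1]
  R3 -= -4·R0 → [0,4,-7,7]
  R2 -= -2·R1 → [0,0,1,-1]
  R3 -= 1·R1 → [0,0,-3,7]
  R3 -= -3·R2 → [0,0,0,4]

L=[[1,0,0,0],[3,1,0,0],[3,-2,1,0],[-4,1,-3,1]] U=[[-3,-3,-1,-3],[0,4,-4,0],[0,0,1,-1],[0,0,0,4]]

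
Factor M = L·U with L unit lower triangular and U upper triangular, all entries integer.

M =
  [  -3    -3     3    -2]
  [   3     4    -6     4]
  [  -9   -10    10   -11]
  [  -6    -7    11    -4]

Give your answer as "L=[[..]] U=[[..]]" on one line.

  R1 -= -1·R0 → [0,1,-3,2]
  R2 -= 3·R0 → [0,-1,1,-5]
  R3 -= 2·R0 → [0,-1,5,0]
  R2 -= -1·R1 → [0,0,-2,-3]
  R3 -= -1·R1 → [0,0,2,2]
  R3 -= -1·R2 → [0,0,0,-1]

L=[[1,0,0,0],[-1,1,0,0],[3,-1,1,0],[2,-1,-1,1]] U=[[-3,-3,3,-2],[0,1,-3,2],[0,0,-2,-3],[0,0,0,-1]]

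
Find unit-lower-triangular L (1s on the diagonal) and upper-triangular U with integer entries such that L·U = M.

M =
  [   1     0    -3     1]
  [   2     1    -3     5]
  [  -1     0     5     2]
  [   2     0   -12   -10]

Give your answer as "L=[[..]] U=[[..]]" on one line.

L=[[1,0,0,0],[2,1,0,0],[-1,0,1,0],[2,0,-3,1]] U=[[1,0,-3,1],[0,1,3,3],[0,0,2,3],[0,0,0,-3]]

  R1 -= 2·R0 → [0,1,3,3]
  R2 -= -1·R0 → [0,0,2,3]
  R3 -= 2·R0 → [0,0,-6,-12]
  R2 -= 0·R1 → [0,0,2,3]
  R3 -= 0·R1 → [0,0,-6,-12]
  R3 -= -3·R2 → [0,0,0,-3]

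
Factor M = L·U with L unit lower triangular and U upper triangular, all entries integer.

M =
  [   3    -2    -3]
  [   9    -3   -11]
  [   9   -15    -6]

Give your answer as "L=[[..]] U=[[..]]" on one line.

  row1 -= 3·row0 → [0,3,-2]
  row2 -= 3·row0 → [0,-9,3]
  row2 -= -3·row1 → [0,0,-3]

L=[[1,0,0],[3,1,0],[3,-3,1]] U=[[3,-2,-3],[0,3,-2],[0,0,-3]]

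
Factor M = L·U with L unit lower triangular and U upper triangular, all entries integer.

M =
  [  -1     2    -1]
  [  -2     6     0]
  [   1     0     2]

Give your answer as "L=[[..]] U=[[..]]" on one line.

  r1 -= 2·r0 → [0,2,2]
  r2 -= -1·r0 → [0,2,1]
  r2 -= 1·r1 → [0,0,-1]

L=[[1,0,0],[2,1,0],[-1,1,1]] U=[[-1,2,-1],[0,2,2],[0,0,-1]]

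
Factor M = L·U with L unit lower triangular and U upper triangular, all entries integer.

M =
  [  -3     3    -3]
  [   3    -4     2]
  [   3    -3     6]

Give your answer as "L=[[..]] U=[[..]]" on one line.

L=[[1,0,0],[-1,1,0],[-1,0,1]] U=[[-3,3,-3],[0,-1,-1],[0,0,3]]

  row1 -= -1·row0 → [0,-1,-1]
  row2 -= -1·row0 → [0,0,3]
  row2 -= 0·row1 → [0,0,3]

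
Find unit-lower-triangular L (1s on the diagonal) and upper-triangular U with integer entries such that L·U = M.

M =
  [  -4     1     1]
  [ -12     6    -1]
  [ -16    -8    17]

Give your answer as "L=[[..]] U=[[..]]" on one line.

  row1 -= 3·row0 → [0,3,-4]
  row2 -= 4·row0 → [0,-12,13]
  row2 -= -4·row1 → [0,0,-3]

L=[[1,0,0],[3,1,0],[4,-4,1]] U=[[-4,1,1],[0,3,-4],[0,0,-3]]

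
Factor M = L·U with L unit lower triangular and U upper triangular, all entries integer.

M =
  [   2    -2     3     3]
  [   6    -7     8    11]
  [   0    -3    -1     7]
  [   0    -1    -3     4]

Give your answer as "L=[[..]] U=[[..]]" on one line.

  r1 -= 3·r0 → [0,-1,-1,2]
  r2 -= 0·r0 → [0,-3,-1,7]
  r3 -= 0·r0 → [0,-1,-3,4]
  r2 -= 3·r1 → [0,0,2,1]
  r3 -= 1·r1 → [0,0,-2,2]
  r3 -= -1·r2 → [0,0,0,3]

L=[[1,0,0,0],[3,1,0,0],[0,3,1,0],[0,1,-1,1]] U=[[2,-2,3,3],[0,-1,-1,2],[0,0,2,1],[0,0,0,3]]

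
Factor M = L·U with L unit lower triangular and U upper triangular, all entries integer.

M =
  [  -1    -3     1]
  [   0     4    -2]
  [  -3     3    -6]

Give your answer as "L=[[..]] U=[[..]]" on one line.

  R1 -= 0·R0 → [0,4,-2]
  R2 -= 3·R0 → [0,12,-9]
  R2 -= 3·R1 → [0,0,-3]

L=[[1,0,0],[0,1,0],[3,3,1]] U=[[-1,-3,1],[0,4,-2],[0,0,-3]]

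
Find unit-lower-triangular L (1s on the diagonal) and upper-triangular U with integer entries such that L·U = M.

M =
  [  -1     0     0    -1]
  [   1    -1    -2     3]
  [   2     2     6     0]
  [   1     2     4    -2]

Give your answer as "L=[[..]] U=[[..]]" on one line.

L=[[1,0,0,0],[-1,1,0,0],[-2,-2,1,0],[-1,-2,0,1]] U=[[-1,0,0,-1],[0,-1,-2,2],[0,0,2,2],[0,0,0,1]]

  row1 -= -1·row0 → [0,-1,-2,2]
  row2 -= -2·row0 → [0,2,6,-2]
  row3 -= -1·row0 → [0,2,4,-3]
  row2 -= -2·row1 → [0,0,2,2]
  row3 -= -2·row1 → [0,0,0,1]
  row3 -= 0·row2 → [0,0,0,1]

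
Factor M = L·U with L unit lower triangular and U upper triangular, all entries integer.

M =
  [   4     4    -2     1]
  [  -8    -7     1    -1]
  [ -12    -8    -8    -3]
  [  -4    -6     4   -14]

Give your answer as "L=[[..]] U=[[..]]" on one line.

L=[[1,0,0,0],[-2,1,0,0],[-3,4,1,0],[-1,-2,2,1]] U=[[4,4,-2,1],[0,1,-3,1],[0,0,-2,-4],[0,0,0,-3]]

  R1 -= -2·R0 → [0,1,-3,1]
  R2 -= -3·R0 → [0,4,-14,0]
  R3 -= -1·R0 → [0,-2,2,-13]
  R2 -= 4·R1 → [0,0,-2,-4]
  R3 -= -2·R1 → [0,0,-4,-11]
  R3 -= 2·R2 → [0,0,0,-3]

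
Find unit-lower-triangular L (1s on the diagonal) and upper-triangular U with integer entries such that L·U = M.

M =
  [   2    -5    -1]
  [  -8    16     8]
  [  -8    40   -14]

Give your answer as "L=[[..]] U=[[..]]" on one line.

L=[[1,0,0],[-4,1,0],[-4,-5,1]] U=[[2,-5,-1],[0,-4,4],[0,0,2]]

  row1 -= -4·row0 → [0,-4,4]
  row2 -= -4·row0 → [0,20,-18]
  row2 -= -5·row1 → [0,0,2]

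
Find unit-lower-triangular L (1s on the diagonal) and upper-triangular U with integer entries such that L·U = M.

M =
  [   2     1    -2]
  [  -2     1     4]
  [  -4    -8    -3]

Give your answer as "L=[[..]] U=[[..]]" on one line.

L=[[1,0,0],[-1,1,0],[-2,-3,1]] U=[[2,1,-2],[0,2,2],[0,0,-1]]

  row1 -= -1·row0 → [0,2,2]
  row2 -= -2·row0 → [0,-6,-7]
  row2 -= -3·row1 → [0,0,-1]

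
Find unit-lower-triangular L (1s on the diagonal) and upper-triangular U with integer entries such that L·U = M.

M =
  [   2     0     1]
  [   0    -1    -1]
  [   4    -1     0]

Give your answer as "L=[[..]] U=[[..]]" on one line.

  r1 -= 0·r0 → [0,-1,-1]
  r2 -= 2·r0 → [0,-1,-2]
  r2 -= 1·r1 → [0,0,-1]

L=[[1,0,0],[0,1,0],[2,1,1]] U=[[2,0,1],[0,-1,-1],[0,0,-1]]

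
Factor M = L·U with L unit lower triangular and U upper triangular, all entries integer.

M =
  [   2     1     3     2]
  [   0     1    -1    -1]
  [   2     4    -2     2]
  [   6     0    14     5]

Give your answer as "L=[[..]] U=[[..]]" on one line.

  R1 -= 0·R0 → [0,1,-1,-1]
  R2 -= 1·R0 → [0,3,-5,0]
  R3 -= 3·R0 → [0,-3,5,-1]
  R2 -= 3·R1 → [0,0,-2,3]
  R3 -= -3·R1 → [0,0,2,-4]
  R3 -= -1·R2 → [0,0,0,-1]

L=[[1,0,0,0],[0,1,0,0],[1,3,1,0],[3,-3,-1,1]] U=[[2,1,3,2],[0,1,-1,-1],[0,0,-2,3],[0,0,0,-1]]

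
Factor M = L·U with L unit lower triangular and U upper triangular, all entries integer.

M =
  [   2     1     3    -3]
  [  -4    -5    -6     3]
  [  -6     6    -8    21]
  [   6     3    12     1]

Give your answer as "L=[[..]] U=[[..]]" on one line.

  row1 -= -2·row0 → [0,-3,0,-3]
  row2 -= -3·row0 → [0,9,1,12]
  row3 -= 3·row0 → [0,0,3,10]
  row2 -= -3·row1 → [0,0,1,3]
  row3 -= 0·row1 → [0,0,3,10]
  row3 -= 3·row2 → [0,0,0,1]

L=[[1,0,0,0],[-2,1,0,0],[-3,-3,1,0],[3,0,3,1]] U=[[2,1,3,-3],[0,-3,0,-3],[0,0,1,3],[0,0,0,1]]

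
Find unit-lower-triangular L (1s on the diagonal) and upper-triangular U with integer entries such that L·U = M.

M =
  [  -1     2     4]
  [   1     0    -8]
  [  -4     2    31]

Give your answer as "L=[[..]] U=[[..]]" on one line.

  r1 -= -1·r0 → [0,2,-4]
  r2 -= 4·r0 → [0,-6,15]
  r2 -= -3·r1 → [0,0,3]

L=[[1,0,0],[-1,1,0],[4,-3,1]] U=[[-1,2,4],[0,2,-4],[0,0,3]]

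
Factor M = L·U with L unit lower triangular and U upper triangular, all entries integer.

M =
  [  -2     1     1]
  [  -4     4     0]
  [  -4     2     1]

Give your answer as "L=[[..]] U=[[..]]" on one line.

L=[[1,0,0],[2,1,0],[2,0,1]] U=[[-2,1,1],[0,2,-2],[0,0,-1]]

  R1 -= 2·R0 → [0,2,-2]
  R2 -= 2·R0 → [0,0,-1]
  R2 -= 0·R1 → [0,0,-1]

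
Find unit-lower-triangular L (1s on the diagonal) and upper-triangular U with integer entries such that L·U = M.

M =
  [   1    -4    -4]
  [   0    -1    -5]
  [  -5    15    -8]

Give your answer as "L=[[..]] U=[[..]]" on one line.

L=[[1,0,0],[0,1,0],[-5,5,1]] U=[[1,-4,-4],[0,-1,-5],[0,0,-3]]

  R1 -= 0·R0 → [0,-1,-5]
  R2 -= -5·R0 → [0,-5,-28]
  R2 -= 5·R1 → [0,0,-3]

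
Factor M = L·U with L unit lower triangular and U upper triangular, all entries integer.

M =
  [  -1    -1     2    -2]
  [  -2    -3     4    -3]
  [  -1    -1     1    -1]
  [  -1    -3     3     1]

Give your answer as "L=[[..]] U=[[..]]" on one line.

  r1 -= 2·r0 → [0,-1,0,1]
  r2 -= 1·r0 → [0,0,-1,1]
  r3 -= 1·r0 → [0,-2,1,3]
  r2 -= 0·r1 → [0,0,-1,1]
  r3 -= 2·r1 → [0,0,1,1]
  r3 -= -1·r2 → [0,0,0,2]

L=[[1,0,0,0],[2,1,0,0],[1,0,1,0],[1,2,-1,1]] U=[[-1,-1,2,-2],[0,-1,0,1],[0,0,-1,1],[0,0,0,2]]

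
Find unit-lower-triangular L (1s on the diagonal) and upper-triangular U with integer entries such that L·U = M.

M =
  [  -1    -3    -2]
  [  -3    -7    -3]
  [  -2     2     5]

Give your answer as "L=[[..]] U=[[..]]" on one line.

L=[[1,0,0],[3,1,0],[2,4,1]] U=[[-1,-3,-2],[0,2,3],[0,0,-3]]

  R1 -= 3·R0 → [0,2,3]
  R2 -= 2·R0 → [0,8,9]
  R2 -= 4·R1 → [0,0,-3]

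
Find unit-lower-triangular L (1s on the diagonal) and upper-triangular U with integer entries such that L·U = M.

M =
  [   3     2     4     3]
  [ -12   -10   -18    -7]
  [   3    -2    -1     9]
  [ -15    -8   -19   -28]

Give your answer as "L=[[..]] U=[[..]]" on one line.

  row1 -= -4·row0 → [0,-2,-2,5]
  row2 -= 1·row0 → [0,-4,-5,6]
  row3 -= -5·row0 → [0,2,1,-13]
  row2 -= 2·row1 → [0,0,-1,-4]
  row3 -= -1·row1 → [0,0,-1,-8]
  row3 -= 1·row2 → [0,0,0,-4]

L=[[1,0,0,0],[-4,1,0,0],[1,2,1,0],[-5,-1,1,1]] U=[[3,2,4,3],[0,-2,-2,5],[0,0,-1,-4],[0,0,0,-4]]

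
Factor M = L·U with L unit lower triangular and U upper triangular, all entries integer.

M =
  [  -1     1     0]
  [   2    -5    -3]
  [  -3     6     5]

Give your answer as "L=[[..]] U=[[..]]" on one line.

  row1 -= -2·row0 → [0,-3,-3]
  row2 -= 3·row0 → [0,3,5]
  row2 -= -1·row1 → [0,0,2]

L=[[1,0,0],[-2,1,0],[3,-1,1]] U=[[-1,1,0],[0,-3,-3],[0,0,2]]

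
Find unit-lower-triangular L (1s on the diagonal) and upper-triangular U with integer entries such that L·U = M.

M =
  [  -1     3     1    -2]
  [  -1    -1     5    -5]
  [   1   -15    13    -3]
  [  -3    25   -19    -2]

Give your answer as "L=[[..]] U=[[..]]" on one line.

L=[[1,0,0,0],[1,1,0,0],[-1,3,1,0],[3,-4,-3,1]] U=[[-1,3,1,-2],[0,-4,4,-3],[0,0,2,4],[0,0,0,4]]

  row1 -= 1·row0 → [0,-4,4,-3]
  row2 -= -1·row0 → [0,-12,14,-5]
  row3 -= 3·row0 → [0,16,-22,4]
  row2 -= 3·row1 → [0,0,2,4]
  row3 -= -4·row1 → [0,0,-6,-8]
  row3 -= -3·row2 → [0,0,0,4]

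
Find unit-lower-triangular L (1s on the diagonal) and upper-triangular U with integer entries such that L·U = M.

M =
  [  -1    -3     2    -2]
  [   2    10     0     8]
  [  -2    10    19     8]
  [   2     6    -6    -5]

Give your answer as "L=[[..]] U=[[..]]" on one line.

L=[[1,0,0,0],[-2,1,0,0],[2,4,1,0],[-2,0,2,1]] U=[[-1,-3,2,-2],[0,4,4,4],[0,0,-1,-4],[0,0,0,-1]]

  row1 -= -2·row0 → [0,4,4,4]
  row2 -= 2·row0 → [0,16,15,12]
  row3 -= -2·row0 → [0,0,-2,-9]
  row2 -= 4·row1 → [0,0,-1,-4]
  row3 -= 0·row1 → [0,0,-2,-9]
  row3 -= 2·row2 → [0,0,0,-1]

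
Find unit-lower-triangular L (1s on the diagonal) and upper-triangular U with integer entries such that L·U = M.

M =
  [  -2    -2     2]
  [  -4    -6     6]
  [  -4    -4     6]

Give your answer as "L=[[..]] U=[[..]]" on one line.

L=[[1,0,0],[2,1,0],[2,0,1]] U=[[-2,-2,2],[0,-2,2],[0,0,2]]

  r1 -= 2·r0 → [0,-2,2]
  r2 -= 2·r0 → [0,0,2]
  r2 -= 0·r1 → [0,0,2]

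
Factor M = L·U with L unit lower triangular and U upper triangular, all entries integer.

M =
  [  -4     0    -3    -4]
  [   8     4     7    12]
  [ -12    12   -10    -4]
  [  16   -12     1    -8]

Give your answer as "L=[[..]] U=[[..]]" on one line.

L=[[1,0,0,0],[-2,1,0,0],[3,3,1,0],[-4,-3,2,1]] U=[[-4,0,-3,-4],[0,4,1,4],[0,0,-4,-4],[0,0,0,-4]]

  R1 -= -2·R0 → [0,4,1,4]
  R2 -= 3·R0 → [0,12,-1,8]
  R3 -= -4·R0 → [0,-12,-11,-24]
  R2 -= 3·R1 → [0,0,-4,-4]
  R3 -= -3·R1 → [0,0,-8,-12]
  R3 -= 2·R2 → [0,0,0,-4]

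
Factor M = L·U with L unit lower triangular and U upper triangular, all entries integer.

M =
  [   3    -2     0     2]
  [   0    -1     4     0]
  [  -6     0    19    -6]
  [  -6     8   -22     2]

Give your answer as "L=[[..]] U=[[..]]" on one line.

L=[[1,0,0,0],[0,1,0,0],[-2,4,1,0],[-2,-4,-2,1]] U=[[3,-2,0,2],[0,-1,4,0],[0,0,3,-2],[0,0,0,2]]

  row1 -= 0·row0 → [0,-1,4,0]
  row2 -= -2·row0 → [0,-4,19,-2]
  row3 -= -2·row0 → [0,4,-22,6]
  row2 -= 4·row1 → [0,0,3,-2]
  row3 -= -4·row1 → [0,0,-6,6]
  row3 -= -2·row2 → [0,0,0,2]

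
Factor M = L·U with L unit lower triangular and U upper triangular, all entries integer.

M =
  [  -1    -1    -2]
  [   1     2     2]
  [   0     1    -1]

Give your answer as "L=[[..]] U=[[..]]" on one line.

L=[[1,0,0],[-1,1,0],[0,1,1]] U=[[-1,-1,-2],[0,1,0],[0,0,-1]]

  R1 -= -1·R0 → [0,1,0]
  R2 -= 0·R0 → [0,1,-1]
  R2 -= 1·R1 → [0,0,-1]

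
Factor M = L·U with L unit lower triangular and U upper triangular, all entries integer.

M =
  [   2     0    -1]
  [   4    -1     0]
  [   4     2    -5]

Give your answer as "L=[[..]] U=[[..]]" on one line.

  R1 -= 2·R0 → [0,-1,2]
  R2 -= 2·R0 → [0,2,-3]
  R2 -= -2·R1 → [0,0,1]

L=[[1,0,0],[2,1,0],[2,-2,1]] U=[[2,0,-1],[0,-1,2],[0,0,1]]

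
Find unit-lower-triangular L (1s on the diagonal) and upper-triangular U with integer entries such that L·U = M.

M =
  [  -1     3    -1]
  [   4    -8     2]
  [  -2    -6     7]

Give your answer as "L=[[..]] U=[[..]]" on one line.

L=[[1,0,0],[-4,1,0],[2,-3,1]] U=[[-1,3,-1],[0,4,-2],[0,0,3]]

  row1 -= -4·row0 → [0,4,-2]
  row2 -= 2·row0 → [0,-12,9]
  row2 -= -3·row1 → [0,0,3]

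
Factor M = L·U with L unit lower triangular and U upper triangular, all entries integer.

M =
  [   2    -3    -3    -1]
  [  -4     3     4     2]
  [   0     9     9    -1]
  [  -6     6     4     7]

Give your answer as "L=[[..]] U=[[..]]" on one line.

  row1 -= -2·row0 → [0,-3,-2,0]
  row2 -= 0·row0 → [0,9,9,-1]
  row3 -= -3·row0 → [0,-3,-5,4]
  row2 -= -3·row1 → [0,0,3,-1]
  row3 -= 1·row1 → [0,0,-3,4]
  row3 -= -1·row2 → [0,0,0,3]

L=[[1,0,0,0],[-2,1,0,0],[0,-3,1,0],[-3,1,-1,1]] U=[[2,-3,-3,-1],[0,-3,-2,0],[0,0,3,-1],[0,0,0,3]]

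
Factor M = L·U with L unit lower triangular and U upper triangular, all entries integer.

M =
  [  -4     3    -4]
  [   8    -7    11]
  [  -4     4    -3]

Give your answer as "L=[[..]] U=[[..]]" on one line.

L=[[1,0,0],[-2,1,0],[1,-1,1]] U=[[-4,3,-4],[0,-1,3],[0,0,4]]

  R1 -= -2·R0 → [0,-1,3]
  R2 -= 1·R0 → [0,1,1]
  R2 -= -1·R1 → [0,0,4]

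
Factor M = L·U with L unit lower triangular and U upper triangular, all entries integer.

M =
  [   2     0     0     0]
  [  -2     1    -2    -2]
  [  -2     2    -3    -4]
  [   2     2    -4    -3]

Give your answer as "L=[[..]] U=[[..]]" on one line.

L=[[1,0,0,0],[-1,1,0,0],[-1,2,1,0],[1,2,0,1]] U=[[2,0,0,0],[0,1,-2,-2],[0,0,1,0],[0,0,0,1]]

  r1 -= -1·r0 → [0,1,-2,-2]
  r2 -= -1·r0 → [0,2,-3,-4]
  r3 -= 1·r0 → [0,2,-4,-3]
  r2 -= 2·r1 → [0,0,1,0]
  r3 -= 2·r1 → [0,0,0,1]
  r3 -= 0·r2 → [0,0,0,1]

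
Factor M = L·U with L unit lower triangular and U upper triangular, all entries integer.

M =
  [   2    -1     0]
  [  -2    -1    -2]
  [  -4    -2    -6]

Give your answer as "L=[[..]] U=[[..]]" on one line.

  row1 -= -1·row0 → [0,-2,-2]
  row2 -= -2·row0 → [0,-4,-6]
  row2 -= 2·row1 → [0,0,-2]

L=[[1,0,0],[-1,1,0],[-2,2,1]] U=[[2,-1,0],[0,-2,-2],[0,0,-2]]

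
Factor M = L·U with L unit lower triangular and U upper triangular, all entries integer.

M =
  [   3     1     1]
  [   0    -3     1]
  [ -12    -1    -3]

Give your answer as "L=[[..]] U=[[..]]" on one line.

  row1 -= 0·row0 → [0,-3,1]
  row2 -= -4·row0 → [0,3,1]
  row2 -= -1·row1 → [0,0,2]

L=[[1,0,0],[0,1,0],[-4,-1,1]] U=[[3,1,1],[0,-3,1],[0,0,2]]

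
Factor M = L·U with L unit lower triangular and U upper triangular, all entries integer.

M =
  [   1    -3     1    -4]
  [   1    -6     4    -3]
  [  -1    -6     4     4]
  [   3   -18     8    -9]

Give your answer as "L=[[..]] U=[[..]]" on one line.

  row1 -= 1·row0 → [0,-3,3,1]
  row2 -= -1·row0 → [0,-9,5,0]
  row3 -= 3·row0 → [0,-9,5,3]
  row2 -= 3·row1 → [0,0,-4,-3]
  row3 -= 3·row1 → [0,0,-4,0]
  row3 -= 1·row2 → [0,0,0,3]

L=[[1,0,0,0],[1,1,0,0],[-1,3,1,0],[3,3,1,1]] U=[[1,-3,1,-4],[0,-3,3,1],[0,0,-4,-3],[0,0,0,3]]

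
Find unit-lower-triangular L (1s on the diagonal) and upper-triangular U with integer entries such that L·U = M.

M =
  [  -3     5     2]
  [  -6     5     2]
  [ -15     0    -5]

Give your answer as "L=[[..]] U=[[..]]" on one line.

  r1 -= 2·r0 → [0,-5,-2]
  r2 -= 5·r0 → [0,-25,-15]
  r2 -= 5·r1 → [0,0,-5]

L=[[1,0,0],[2,1,0],[5,5,1]] U=[[-3,5,2],[0,-5,-2],[0,0,-5]]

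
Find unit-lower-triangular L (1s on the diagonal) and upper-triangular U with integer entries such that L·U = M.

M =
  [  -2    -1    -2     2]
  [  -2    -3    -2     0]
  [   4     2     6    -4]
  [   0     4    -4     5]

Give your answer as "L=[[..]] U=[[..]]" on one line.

  R1 -= 1·R0 → [0,-2,0,-2]
  R2 -= -2·R0 → [0,0,2,0]
  R3 -= 0·R0 → [0,4,-4,5]
  R2 -= 0·R1 → [0,0,2,0]
  R3 -= -2·R1 → [0,0,-4,1]
  R3 -= -2·R2 → [0,0,0,1]

L=[[1,0,0,0],[1,1,0,0],[-2,0,1,0],[0,-2,-2,1]] U=[[-2,-1,-2,2],[0,-2,0,-2],[0,0,2,0],[0,0,0,1]]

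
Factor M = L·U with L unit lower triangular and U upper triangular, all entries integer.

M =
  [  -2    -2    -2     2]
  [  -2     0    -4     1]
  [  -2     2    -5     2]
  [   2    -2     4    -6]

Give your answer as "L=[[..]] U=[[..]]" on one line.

L=[[1,0,0,0],[1,1,0,0],[1,2,1,0],[-1,-2,-2,1]] U=[[-2,-2,-2,2],[0,2,-2,-1],[0,0,1,2],[0,0,0,-2]]

  r1 -= 1·r0 → [0,2,-2,-1]
  r2 -= 1·r0 → [0,4,-3,0]
  r3 -= -1·r0 → [0,-4,2,-4]
  r2 -= 2·r1 → [0,0,1,2]
  r3 -= -2·r1 → [0,0,-2,-6]
  r3 -= -2·r2 → [0,0,0,-2]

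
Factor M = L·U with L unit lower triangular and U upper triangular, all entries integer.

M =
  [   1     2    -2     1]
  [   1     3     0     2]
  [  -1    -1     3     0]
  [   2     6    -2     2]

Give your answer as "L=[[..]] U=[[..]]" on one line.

  row1 -= 1·row0 → [0,1,2,1]
  row2 -= -1·row0 → [0,1,1,1]
  row3 -= 2·row0 → [0,2,2,0]
  row2 -= 1·row1 → [0,0,-1,0]
  row3 -= 2·row1 → [0,0,-2,-2]
  row3 -= 2·row2 → [0,0,0,-2]

L=[[1,0,0,0],[1,1,0,0],[-1,1,1,0],[2,2,2,1]] U=[[1,2,-2,1],[0,1,2,1],[0,0,-1,0],[0,0,0,-2]]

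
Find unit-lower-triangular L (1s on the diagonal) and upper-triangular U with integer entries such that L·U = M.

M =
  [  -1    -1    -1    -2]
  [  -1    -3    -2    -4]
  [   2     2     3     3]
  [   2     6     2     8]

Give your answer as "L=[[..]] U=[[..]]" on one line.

  R1 -= 1·R0 → [0,-2,-1,-2]
  R2 -= -2·R0 → [0,0,1,-1]
  R3 -= -2·R0 → [0,4,0,4]
  R2 -= 0·R1 → [0,0,1,-1]
  R3 -= -2·R1 → [0,0,-2,0]
  R3 -= -2·R2 → [0,0,0,-2]

L=[[1,0,0,0],[1,1,0,0],[-2,0,1,0],[-2,-2,-2,1]] U=[[-1,-1,-1,-2],[0,-2,-1,-2],[0,0,1,-1],[0,0,0,-2]]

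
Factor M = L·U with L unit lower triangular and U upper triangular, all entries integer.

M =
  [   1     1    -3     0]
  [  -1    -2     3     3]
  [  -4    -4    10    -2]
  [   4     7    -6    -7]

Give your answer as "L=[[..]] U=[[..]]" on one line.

  r1 -= -1·r0 → [0,-1,0,3]
  r2 -= -4·r0 → [0,0,-2,-2]
  r3 -= 4·r0 → [0,3,6,-7]
  r2 -= 0·r1 → [0,0,-2,-2]
  r3 -= -3·r1 → [0,0,6,2]
  r3 -= -3·r2 → [0,0,0,-4]

L=[[1,0,0,0],[-1,1,0,0],[-4,0,1,0],[4,-3,-3,1]] U=[[1,1,-3,0],[0,-1,0,3],[0,0,-2,-2],[0,0,0,-4]]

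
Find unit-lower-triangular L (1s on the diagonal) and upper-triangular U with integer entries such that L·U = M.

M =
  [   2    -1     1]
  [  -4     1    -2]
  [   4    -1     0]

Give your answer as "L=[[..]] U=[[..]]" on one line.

  R1 -= -2·R0 → [0,-1,0]
  R2 -= 2·R0 → [0,1,-2]
  R2 -= -1·R1 → [0,0,-2]

L=[[1,0,0],[-2,1,0],[2,-1,1]] U=[[2,-1,1],[0,-1,0],[0,0,-2]]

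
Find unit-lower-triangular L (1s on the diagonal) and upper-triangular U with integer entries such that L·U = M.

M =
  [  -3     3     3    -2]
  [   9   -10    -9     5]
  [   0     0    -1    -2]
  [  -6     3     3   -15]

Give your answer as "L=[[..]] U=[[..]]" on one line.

  R1 -= -3·R0 → [0,-1,0,-1]
  R2 -= 0·R0 → [0,0,-1,-2]
  R3 -= 2·R0 → [0,-3,-3,-11]
  R2 -= 0·R1 → [0,0,-1,-2]
  R3 -= 3·R1 → [0,0,-3,-8]
  R3 -= 3·R2 → [0,0,0,-2]

L=[[1,0,0,0],[-3,1,0,0],[0,0,1,0],[2,3,3,1]] U=[[-3,3,3,-2],[0,-1,0,-1],[0,0,-1,-2],[0,0,0,-2]]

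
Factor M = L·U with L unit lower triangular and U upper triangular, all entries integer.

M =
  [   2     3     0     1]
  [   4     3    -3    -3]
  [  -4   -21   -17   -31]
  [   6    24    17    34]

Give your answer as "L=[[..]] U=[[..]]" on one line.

  R1 -= 2·R0 → [0,-3,-3,-5]
  R2 -= -2·R0 → [0,-15,-17,-29]
  R3 -= 3·R0 → [0,15,17,31]
  R2 -= 5·R1 → [0,0,-2,-4]
  R3 -= -5·R1 → [0,0,2,6]
  R3 -= -1·R2 → [0,0,0,2]

L=[[1,0,0,0],[2,1,0,0],[-2,5,1,0],[3,-5,-1,1]] U=[[2,3,0,1],[0,-3,-3,-5],[0,0,-2,-4],[0,0,0,2]]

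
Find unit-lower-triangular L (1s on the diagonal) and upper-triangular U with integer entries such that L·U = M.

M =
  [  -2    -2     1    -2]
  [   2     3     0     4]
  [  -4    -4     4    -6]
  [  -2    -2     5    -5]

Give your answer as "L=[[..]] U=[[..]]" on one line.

  row1 -= -1·row0 → [0,1,1,2]
  row2 -= 2·row0 → [0,0,2,-2]
  row3 -= 1·row0 → [0,0,4,-3]
  row2 -= 0·row1 → [0,0,2,-2]
  row3 -= 0·row1 → [0,0,4,-3]
  row3 -= 2·row2 → [0,0,0,1]

L=[[1,0,0,0],[-1,1,0,0],[2,0,1,0],[1,0,2,1]] U=[[-2,-2,1,-2],[0,1,1,2],[0,0,2,-2],[0,0,0,1]]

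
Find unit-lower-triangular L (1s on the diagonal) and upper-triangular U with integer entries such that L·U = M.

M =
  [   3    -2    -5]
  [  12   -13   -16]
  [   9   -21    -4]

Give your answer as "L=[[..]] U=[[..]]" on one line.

L=[[1,0,0],[4,1,0],[3,3,1]] U=[[3,-2,-5],[0,-5,4],[0,0,-1]]

  R1 -= 4·R0 → [0,-5,4]
  R2 -= 3·R0 → [0,-15,11]
  R2 -= 3·R1 → [0,0,-1]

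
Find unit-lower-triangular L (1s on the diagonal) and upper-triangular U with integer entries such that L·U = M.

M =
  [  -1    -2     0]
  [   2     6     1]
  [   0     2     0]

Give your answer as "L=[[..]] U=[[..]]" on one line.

  row1 -= -2·row0 → [0,2,1]
  row2 -= 0·row0 → [0,2,0]
  row2 -= 1·row1 → [0,0,-1]

L=[[1,0,0],[-2,1,0],[0,1,1]] U=[[-1,-2,0],[0,2,1],[0,0,-1]]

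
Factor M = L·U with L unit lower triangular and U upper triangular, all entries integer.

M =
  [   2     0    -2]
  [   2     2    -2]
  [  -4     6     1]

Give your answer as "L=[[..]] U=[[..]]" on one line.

  r1 -= 1·r0 → [0,2,0]
  r2 -= -2·r0 → [0,6,-3]
  r2 -= 3·r1 → [0,0,-3]

L=[[1,0,0],[1,1,0],[-2,3,1]] U=[[2,0,-2],[0,2,0],[0,0,-3]]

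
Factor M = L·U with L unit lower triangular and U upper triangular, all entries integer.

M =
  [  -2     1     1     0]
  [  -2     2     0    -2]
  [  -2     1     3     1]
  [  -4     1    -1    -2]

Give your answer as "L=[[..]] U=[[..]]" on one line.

L=[[1,0,0,0],[1,1,0,0],[1,0,1,0],[2,-1,-2,1]] U=[[-2,1,1,0],[0,1,-1,-2],[0,0,2,1],[0,0,0,-2]]

  R1 -= 1·R0 → [0,1,-1,-2]
  R2 -= 1·R0 → [0,0,2,1]
  R3 -= 2·R0 → [0,-1,-3,-2]
  R2 -= 0·R1 → [0,0,2,1]
  R3 -= -1·R1 → [0,0,-4,-4]
  R3 -= -2·R2 → [0,0,0,-2]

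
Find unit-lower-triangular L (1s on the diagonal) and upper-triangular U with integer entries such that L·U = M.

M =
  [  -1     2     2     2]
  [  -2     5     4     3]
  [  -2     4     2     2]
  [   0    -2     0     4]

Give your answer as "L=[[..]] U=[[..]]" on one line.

  row1 -= 2·row0 → [0,1,0,-1]
  row2 -= 2·row0 → [0,0,-2,-2]
  row3 -= 0·row0 → [0,-2,0,4]
  row2 -= 0·row1 → [0,0,-2,-2]
  row3 -= -2·row1 → [0,0,0,2]
  row3 -= 0·row2 → [0,0,0,2]

L=[[1,0,0,0],[2,1,0,0],[2,0,1,0],[0,-2,0,1]] U=[[-1,2,2,2],[0,1,0,-1],[0,0,-2,-2],[0,0,0,2]]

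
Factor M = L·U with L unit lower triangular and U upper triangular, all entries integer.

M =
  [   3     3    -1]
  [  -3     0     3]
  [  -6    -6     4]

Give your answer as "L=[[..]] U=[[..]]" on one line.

  row1 -= -1·row0 → [0,3,2]
  row2 -= -2·row0 → [0,0,2]
  row2 -= 0·row1 → [0,0,2]

L=[[1,0,0],[-1,1,0],[-2,0,1]] U=[[3,3,-1],[0,3,2],[0,0,2]]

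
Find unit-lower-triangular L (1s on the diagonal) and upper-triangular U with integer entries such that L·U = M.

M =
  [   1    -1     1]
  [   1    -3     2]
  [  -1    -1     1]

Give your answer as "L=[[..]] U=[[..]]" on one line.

  r1 -= 1·r0 → [0,-2,1]
  r2 -= -1·r0 → [0,-2,2]
  r2 -= 1·r1 → [0,0,1]

L=[[1,0,0],[1,1,0],[-1,1,1]] U=[[1,-1,1],[0,-2,1],[0,0,1]]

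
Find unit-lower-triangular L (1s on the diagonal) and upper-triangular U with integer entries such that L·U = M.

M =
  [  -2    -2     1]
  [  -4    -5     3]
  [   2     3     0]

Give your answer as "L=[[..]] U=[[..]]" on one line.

  row1 -= 2·row0 → [0,-1,1]
  row2 -= -1·row0 → [0,1,1]
  row2 -= -1·row1 → [0,0,2]

L=[[1,0,0],[2,1,0],[-1,-1,1]] U=[[-2,-2,1],[0,-1,1],[0,0,2]]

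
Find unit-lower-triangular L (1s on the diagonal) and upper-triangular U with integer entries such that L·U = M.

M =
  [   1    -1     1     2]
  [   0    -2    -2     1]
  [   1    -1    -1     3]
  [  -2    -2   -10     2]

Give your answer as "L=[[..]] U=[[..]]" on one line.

  R1 -= 0·R0 → [0,-2,-2,1]
  R2 -= 1·R0 → [0,0,-2,1]
  R3 -= -2·R0 → [0,-4,-8,6]
  R2 -= 0·R1 → [0,0,-2,1]
  R3 -= 2·R1 → [0,0,-4,4]
  R3 -= 2·R2 → [0,0,0,2]

L=[[1,0,0,0],[0,1,0,0],[1,0,1,0],[-2,2,2,1]] U=[[1,-1,1,2],[0,-2,-2,1],[0,0,-2,1],[0,0,0,2]]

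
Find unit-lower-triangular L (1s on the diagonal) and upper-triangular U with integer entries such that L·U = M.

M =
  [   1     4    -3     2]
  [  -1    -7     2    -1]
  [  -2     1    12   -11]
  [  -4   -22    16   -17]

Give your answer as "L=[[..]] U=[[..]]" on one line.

  r1 -= -1·r0 → [0,-3,-1,1]
  r2 -= -2·r0 → [0,9,6,-7]
  r3 -= -4·r0 → [0,-6,4,-9]
  r2 -= -3·r1 → [0,0,3,-4]
  r3 -= 2·r1 → [0,0,6,-11]
  r3 -= 2·r2 → [0,0,0,-3]

L=[[1,0,0,0],[-1,1,0,0],[-2,-3,1,0],[-4,2,2,1]] U=[[1,4,-3,2],[0,-3,-1,1],[0,0,3,-4],[0,0,0,-3]]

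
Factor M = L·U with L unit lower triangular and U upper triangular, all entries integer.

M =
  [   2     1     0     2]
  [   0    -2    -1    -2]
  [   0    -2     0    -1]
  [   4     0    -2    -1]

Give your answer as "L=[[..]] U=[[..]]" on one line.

L=[[1,0,0,0],[0,1,0,0],[0,1,1,0],[2,1,-1,1]] U=[[2,1,0,2],[0,-2,-1,-2],[0,0,1,1],[0,0,0,-2]]

  r1 -= 0·r0 → [0,-2,-1,-2]
  r2 -= 0·r0 → [0,-2,0,-1]
  r3 -= 2·r0 → [0,-2,-2,-5]
  r2 -= 1·r1 → [0,0,1,1]
  r3 -= 1·r1 → [0,0,-1,-3]
  r3 -= -1·r2 → [0,0,0,-2]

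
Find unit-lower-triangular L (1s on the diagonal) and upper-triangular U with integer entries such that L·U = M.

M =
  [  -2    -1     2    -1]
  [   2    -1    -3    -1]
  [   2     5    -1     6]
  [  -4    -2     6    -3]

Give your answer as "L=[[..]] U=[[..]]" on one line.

L=[[1,0,0,0],[-1,1,0,0],[-1,-2,1,0],[2,0,-2,1]] U=[[-2,-1,2,-1],[0,-2,-1,-2],[0,0,-1,1],[0,0,0,1]]

  row1 -= -1·row0 → [0,-2,-1,-2]
  row2 -= -1·row0 → [0,4,1,5]
  row3 -= 2·row0 → [0,0,2,-1]
  row2 -= -2·row1 → [0,0,-1,1]
  row3 -= 0·row1 → [0,0,2,-1]
  row3 -= -2·row2 → [0,0,0,1]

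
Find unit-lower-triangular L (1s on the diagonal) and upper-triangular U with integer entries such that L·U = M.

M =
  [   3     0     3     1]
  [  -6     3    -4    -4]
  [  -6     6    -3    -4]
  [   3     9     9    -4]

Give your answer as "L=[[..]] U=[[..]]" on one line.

L=[[1,0,0,0],[-2,1,0,0],[-2,2,1,0],[1,3,0,1]] U=[[3,0,3,1],[0,3,2,-2],[0,0,-1,2],[0,0,0,1]]

  row1 -= -2·row0 → [0,3,2,-2]
  row2 -= -2·row0 → [0,6,3,-2]
  row3 -= 1·row0 → [0,9,6,-5]
  row2 -= 2·row1 → [0,0,-1,2]
  row3 -= 3·row1 → [0,0,0,1]
  row3 -= 0·row2 → [0,0,0,1]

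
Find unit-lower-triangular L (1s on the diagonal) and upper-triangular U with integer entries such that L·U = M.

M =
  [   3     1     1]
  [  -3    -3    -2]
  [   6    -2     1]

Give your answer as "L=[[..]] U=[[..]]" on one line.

L=[[1,0,0],[-1,1,0],[2,2,1]] U=[[3,1,1],[0,-2,-1],[0,0,1]]

  row1 -= -1·row0 → [0,-2,-1]
  row2 -= 2·row0 → [0,-4,-1]
  row2 -= 2·row1 → [0,0,1]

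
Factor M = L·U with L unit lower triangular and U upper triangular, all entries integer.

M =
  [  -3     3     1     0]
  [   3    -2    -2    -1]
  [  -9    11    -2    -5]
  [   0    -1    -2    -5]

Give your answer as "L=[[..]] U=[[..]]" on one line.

L=[[1,0,0,0],[-1,1,0,0],[3,2,1,0],[0,-1,1,1]] U=[[-3,3,1,0],[0,1,-1,-1],[0,0,-3,-3],[0,0,0,-3]]

  row1 -= -1·row0 → [0,1,-1,-1]
  row2 -= 3·row0 → [0,2,-5,-5]
  row3 -= 0·row0 → [0,-1,-2,-5]
  row2 -= 2·row1 → [0,0,-3,-3]
  row3 -= -1·row1 → [0,0,-3,-6]
  row3 -= 1·row2 → [0,0,0,-3]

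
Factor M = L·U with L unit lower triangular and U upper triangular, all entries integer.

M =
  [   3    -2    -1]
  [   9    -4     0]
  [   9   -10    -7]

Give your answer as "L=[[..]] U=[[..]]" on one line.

L=[[1,0,0],[3,1,0],[3,-2,1]] U=[[3,-2,-1],[0,2,3],[0,0,2]]

  row1 -= 3·row0 → [0,2,3]
  row2 -= 3·row0 → [0,-4,-4]
  row2 -= -2·row1 → [0,0,2]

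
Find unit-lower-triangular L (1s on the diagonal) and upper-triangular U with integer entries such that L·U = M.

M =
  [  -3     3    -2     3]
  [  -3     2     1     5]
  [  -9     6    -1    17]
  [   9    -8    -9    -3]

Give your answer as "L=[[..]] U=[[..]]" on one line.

  r1 -= 1·r0 → [0,-1,3,2]
  r2 -= 3·r0 → [0,-3,5,8]
  r3 -= -3·r0 → [0,1,-15,6]
  r2 -= 3·r1 → [0,0,-4,2]
  r3 -= -1·r1 → [0,0,-12,8]
  r3 -= 3·r2 → [0,0,0,2]

L=[[1,0,0,0],[1,1,0,0],[3,3,1,0],[-3,-1,3,1]] U=[[-3,3,-2,3],[0,-1,3,2],[0,0,-4,2],[0,0,0,2]]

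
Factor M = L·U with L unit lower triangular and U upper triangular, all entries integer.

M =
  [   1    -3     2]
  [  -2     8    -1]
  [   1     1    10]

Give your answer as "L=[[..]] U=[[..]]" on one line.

  r1 -= -2·r0 → [0,2,3]
  r2 -= 1·r0 → [0,4,8]
  r2 -= 2·r1 → [0,0,2]

L=[[1,0,0],[-2,1,0],[1,2,1]] U=[[1,-3,2],[0,2,3],[0,0,2]]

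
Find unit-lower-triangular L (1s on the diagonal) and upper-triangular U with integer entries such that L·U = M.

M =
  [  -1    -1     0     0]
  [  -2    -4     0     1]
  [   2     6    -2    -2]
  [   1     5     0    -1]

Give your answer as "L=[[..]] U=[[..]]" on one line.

  row1 -= 2·row0 → [0,-2,0,1]
  row2 -= -2·row0 → [0,4,-2,-2]
  row3 -= -1·row0 → [0,4,0,-1]
  row2 -= -2·row1 → [0,0,-2,0]
  row3 -= -2·row1 → [0,0,0,1]
  row3 -= 0·row2 → [0,0,0,1]

L=[[1,0,0,0],[2,1,0,0],[-2,-2,1,0],[-1,-2,0,1]] U=[[-1,-1,0,0],[0,-2,0,1],[0,0,-2,0],[0,0,0,1]]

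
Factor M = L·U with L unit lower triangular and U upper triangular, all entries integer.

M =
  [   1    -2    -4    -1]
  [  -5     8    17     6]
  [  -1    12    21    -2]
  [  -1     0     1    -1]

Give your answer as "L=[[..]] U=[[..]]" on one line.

L=[[1,0,0,0],[-5,1,0,0],[-1,-5,1,0],[-1,1,0,1]] U=[[1,-2,-4,-1],[0,-2,-3,1],[0,0,2,2],[0,0,0,-3]]

  r1 -= -5·r0 → [0,-2,-3,1]
  r2 -= -1·r0 → [0,10,17,-3]
  r3 -= -1·r0 → [0,-2,-3,-2]
  r2 -= -5·r1 → [0,0,2,2]
  r3 -= 1·r1 → [0,0,0,-3]
  r3 -= 0·r2 → [0,0,0,-3]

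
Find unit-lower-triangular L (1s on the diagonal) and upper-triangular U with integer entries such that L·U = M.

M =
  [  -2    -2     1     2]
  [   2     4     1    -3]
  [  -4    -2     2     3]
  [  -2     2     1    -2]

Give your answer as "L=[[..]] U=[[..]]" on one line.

  R1 -= -1·R0 → [0,2,2,-1]
  R2 -= 2·R0 → [0,2,0,-1]
  R3 -= 1·R0 → [0,4,0,-4]
  R2 -= 1·R1 → [0,0,-2,0]
  R3 -= 2·R1 → [0,0,-4,-2]
  R3 -= 2·R2 → [0,0,0,-2]

L=[[1,0,0,0],[-1,1,0,0],[2,1,1,0],[1,2,2,1]] U=[[-2,-2,1,2],[0,2,2,-1],[0,0,-2,0],[0,0,0,-2]]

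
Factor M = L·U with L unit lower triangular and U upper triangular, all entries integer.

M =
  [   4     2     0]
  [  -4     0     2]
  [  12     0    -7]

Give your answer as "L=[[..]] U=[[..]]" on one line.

L=[[1,0,0],[-1,1,0],[3,-3,1]] U=[[4,2,0],[0,2,2],[0,0,-1]]

  R1 -= -1·R0 → [0,2,2]
  R2 -= 3·R0 → [0,-6,-7]
  R2 -= -3·R1 → [0,0,-1]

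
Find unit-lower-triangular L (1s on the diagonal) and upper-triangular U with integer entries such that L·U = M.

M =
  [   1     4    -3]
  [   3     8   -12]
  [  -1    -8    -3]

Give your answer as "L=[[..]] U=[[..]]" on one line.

L=[[1,0,0],[3,1,0],[-1,1,1]] U=[[1,4,-3],[0,-4,-3],[0,0,-3]]

  r1 -= 3·r0 → [0,-4,-3]
  r2 -= -1·r0 → [0,-4,-6]
  r2 -= 1·r1 → [0,0,-3]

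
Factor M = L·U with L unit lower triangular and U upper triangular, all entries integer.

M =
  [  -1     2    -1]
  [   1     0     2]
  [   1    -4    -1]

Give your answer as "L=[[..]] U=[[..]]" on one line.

L=[[1,0,0],[-1,1,0],[-1,-1,1]] U=[[-1,2,-1],[0,2,1],[0,0,-1]]

  R1 -= -1·R0 → [0,2,1]
  R2 -= -1·R0 → [0,-2,-2]
  R2 -= -1·R1 → [0,0,-1]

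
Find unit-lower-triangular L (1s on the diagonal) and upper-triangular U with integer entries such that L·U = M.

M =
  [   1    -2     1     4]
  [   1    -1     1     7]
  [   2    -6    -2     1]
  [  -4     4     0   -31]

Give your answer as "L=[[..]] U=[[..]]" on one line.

L=[[1,0,0,0],[1,1,0,0],[2,-2,1,0],[-4,-4,-1,1]] U=[[1,-2,1,4],[0,1,0,3],[0,0,-4,-1],[0,0,0,-4]]

  r1 -= 1·r0 → [0,1,0,3]
  r2 -= 2·r0 → [0,-2,-4,-7]
  r3 -= -4·r0 → [0,-4,4,-15]
  r2 -= -2·r1 → [0,0,-4,-1]
  r3 -= -4·r1 → [0,0,4,-3]
  r3 -= -1·r2 → [0,0,0,-4]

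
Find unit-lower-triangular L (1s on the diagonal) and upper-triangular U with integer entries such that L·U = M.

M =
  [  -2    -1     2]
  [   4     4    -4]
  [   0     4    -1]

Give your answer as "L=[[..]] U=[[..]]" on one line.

  R1 -= -2·R0 → [0,2,0]
  R2 -= 0·R0 → [0,4,-1]
  R2 -= 2·R1 → [0,0,-1]

L=[[1,0,0],[-2,1,0],[0,2,1]] U=[[-2,-1,2],[0,2,0],[0,0,-1]]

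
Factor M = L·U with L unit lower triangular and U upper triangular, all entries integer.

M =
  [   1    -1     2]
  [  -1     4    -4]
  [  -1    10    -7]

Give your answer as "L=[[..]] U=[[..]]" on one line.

  R1 -= -1·R0 → [0,3,-2]
  R2 -= -1·R0 → [0,9,-5]
  R2 -= 3·R1 → [0,0,1]

L=[[1,0,0],[-1,1,0],[-1,3,1]] U=[[1,-1,2],[0,3,-2],[0,0,1]]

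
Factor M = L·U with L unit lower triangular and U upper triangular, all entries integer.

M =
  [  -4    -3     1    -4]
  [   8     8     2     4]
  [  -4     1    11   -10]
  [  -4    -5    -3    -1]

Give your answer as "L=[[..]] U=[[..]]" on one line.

  r1 -= -2·r0 → [0,2,4,-4]
  r2 -= 1·r0 → [0,4,10,-6]
  r3 -= 1·r0 → [0,-2,-4,3]
  r2 -= 2·r1 → [0,0,2,2]
  r3 -= -1·r1 → [0,0,0,-1]
  r3 -= 0·r2 → [0,0,0,-1]

L=[[1,0,0,0],[-2,1,0,0],[1,2,1,0],[1,-1,0,1]] U=[[-4,-3,1,-4],[0,2,4,-4],[0,0,2,2],[0,0,0,-1]]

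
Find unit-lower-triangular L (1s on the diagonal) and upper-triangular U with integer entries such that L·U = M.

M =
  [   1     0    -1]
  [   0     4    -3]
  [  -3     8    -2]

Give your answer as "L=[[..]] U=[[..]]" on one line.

L=[[1,0,0],[0,1,0],[-3,2,1]] U=[[1,0,-1],[0,4,-3],[0,0,1]]

  row1 -= 0·row0 → [0,4,-3]
  row2 -= -3·row0 → [0,8,-5]
  row2 -= 2·row1 → [0,0,1]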